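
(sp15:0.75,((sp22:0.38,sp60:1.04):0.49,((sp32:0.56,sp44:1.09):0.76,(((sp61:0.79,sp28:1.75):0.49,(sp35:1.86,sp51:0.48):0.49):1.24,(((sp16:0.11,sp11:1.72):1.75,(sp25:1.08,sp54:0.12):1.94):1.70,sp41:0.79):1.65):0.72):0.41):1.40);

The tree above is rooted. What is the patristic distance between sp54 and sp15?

The path runs sp54 → … → MRCA → … → sp15; the MRCA is the root of the tree.
Branch lengths along that path: 0.12 + 1.94 + 1.70 + 1.65 + 0.72 + 0.41 + 1.40 + 0.75 = 8.69.

8.69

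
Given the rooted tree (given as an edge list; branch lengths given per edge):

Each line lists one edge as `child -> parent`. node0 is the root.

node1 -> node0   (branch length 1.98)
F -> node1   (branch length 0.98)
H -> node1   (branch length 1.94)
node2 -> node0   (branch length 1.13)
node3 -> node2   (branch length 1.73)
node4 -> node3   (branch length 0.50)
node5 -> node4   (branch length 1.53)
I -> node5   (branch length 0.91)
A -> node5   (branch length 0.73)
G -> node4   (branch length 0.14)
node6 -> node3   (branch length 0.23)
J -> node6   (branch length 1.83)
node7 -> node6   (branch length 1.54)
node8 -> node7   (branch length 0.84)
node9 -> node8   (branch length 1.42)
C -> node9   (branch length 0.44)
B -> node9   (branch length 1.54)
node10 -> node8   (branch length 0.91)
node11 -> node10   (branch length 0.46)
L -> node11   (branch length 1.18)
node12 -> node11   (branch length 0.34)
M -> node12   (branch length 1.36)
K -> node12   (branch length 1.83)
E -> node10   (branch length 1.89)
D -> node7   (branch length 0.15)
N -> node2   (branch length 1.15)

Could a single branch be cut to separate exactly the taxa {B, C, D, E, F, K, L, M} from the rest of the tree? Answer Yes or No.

No

The MRCA of the listed taxa is the root, so the smallest clade containing them is the whole tree.
That clade also contains A, G, H, I, J, N, which are not in the proposed group, so the group is not monophyletic.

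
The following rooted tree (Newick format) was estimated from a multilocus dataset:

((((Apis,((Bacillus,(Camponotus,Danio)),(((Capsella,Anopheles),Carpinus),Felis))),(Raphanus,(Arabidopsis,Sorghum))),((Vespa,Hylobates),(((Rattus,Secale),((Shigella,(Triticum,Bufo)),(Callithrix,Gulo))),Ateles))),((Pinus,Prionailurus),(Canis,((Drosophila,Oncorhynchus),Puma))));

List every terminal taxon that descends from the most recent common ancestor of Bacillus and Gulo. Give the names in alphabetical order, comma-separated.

Anopheles, Apis, Arabidopsis, Ateles, Bacillus, Bufo, Callithrix, Camponotus, Capsella, Carpinus, Danio, Felis, Gulo, Hylobates, Raphanus, Rattus, Secale, Shigella, Sorghum, Triticum, Vespa

Tracing Bacillus: it sits inside (Bacillus,(Camponotus,Danio)).
Tracing Gulo: it sits inside (Callithrix,Gulo).
The smallest clade enclosing both is (((Apis,((Bacillus,(Camponotus,Danio)),(((Capsella,Anopheles),Carpinus),Felis))),(Raphanus,(Arabidopsis,Sorghum))),((Vespa,Hylobates),(((Rattus,Secale),((Shigella,(Triticum,Bufo)),(Callithrix,Gulo))),Ateles))); the answer is its 21 terminal taxa in alphabetical order.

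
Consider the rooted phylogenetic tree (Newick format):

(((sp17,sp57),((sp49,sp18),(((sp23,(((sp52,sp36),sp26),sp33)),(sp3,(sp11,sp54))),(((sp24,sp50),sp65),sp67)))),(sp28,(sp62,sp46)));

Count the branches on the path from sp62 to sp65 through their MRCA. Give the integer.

The MRCA of sp62 and sp65 is the root of the tree.
From sp62 up to that node: 3 branches. From sp65 up to the same node: 6 branches. Total: 3 + 6 = 9.

9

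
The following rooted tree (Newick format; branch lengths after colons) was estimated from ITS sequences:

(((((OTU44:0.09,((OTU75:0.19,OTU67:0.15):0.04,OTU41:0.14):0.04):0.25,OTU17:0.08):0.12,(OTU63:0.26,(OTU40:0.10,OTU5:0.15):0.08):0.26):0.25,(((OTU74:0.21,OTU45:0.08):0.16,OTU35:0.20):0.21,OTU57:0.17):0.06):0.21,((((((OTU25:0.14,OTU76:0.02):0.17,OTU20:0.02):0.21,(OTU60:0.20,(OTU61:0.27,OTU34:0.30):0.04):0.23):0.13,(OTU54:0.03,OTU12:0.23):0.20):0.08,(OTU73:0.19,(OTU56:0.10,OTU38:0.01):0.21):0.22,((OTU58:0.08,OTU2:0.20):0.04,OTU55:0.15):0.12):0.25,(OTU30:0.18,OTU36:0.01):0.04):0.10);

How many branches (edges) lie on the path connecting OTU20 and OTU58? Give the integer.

The MRCA of OTU20 and OTU58 is the node subtending (((((OTU25,OTU76),OTU20),(OTU60,(OTU61,OTU34))),(OTU54,OTU12)),(OTU73,(OTU56,OTU38)),((OTU58,OTU2),OTU55)).
From OTU20 up to that node: 4 branches. From OTU58 up to the same node: 3 branches. Total: 4 + 3 = 7.

7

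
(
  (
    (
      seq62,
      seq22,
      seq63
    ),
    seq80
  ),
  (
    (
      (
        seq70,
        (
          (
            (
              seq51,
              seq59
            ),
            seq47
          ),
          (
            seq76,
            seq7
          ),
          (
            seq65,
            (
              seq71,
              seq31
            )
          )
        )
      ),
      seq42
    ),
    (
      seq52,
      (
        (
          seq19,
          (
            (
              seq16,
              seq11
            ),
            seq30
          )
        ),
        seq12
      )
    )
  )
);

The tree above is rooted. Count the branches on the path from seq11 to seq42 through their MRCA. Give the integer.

The MRCA of seq11 and seq42 is the node subtending (((seq70,(((seq51,seq59),seq47),(seq76,seq7),(seq65,(seq71,seq31)))),seq42),(seq52,((seq19,((seq16,seq11),seq30)),seq12))).
From seq11 up to that node: 6 branches. From seq42 up to the same node: 2 branches. Total: 6 + 2 = 8.

8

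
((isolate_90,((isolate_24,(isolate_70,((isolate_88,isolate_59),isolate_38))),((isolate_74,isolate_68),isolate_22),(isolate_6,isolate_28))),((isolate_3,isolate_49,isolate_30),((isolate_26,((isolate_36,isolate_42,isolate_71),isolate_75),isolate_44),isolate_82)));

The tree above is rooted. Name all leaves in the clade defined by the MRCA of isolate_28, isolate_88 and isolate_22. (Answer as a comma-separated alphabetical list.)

isolate_22, isolate_24, isolate_28, isolate_38, isolate_59, isolate_6, isolate_68, isolate_70, isolate_74, isolate_88

Tracing isolate_28: it sits inside (isolate_6,isolate_28).
Tracing isolate_88: it sits inside (isolate_88,isolate_59).
Tracing isolate_22: it sits inside ((isolate_74,isolate_68),isolate_22).
The smallest clade enclosing all 3 is ((isolate_24,(isolate_70,((isolate_88,isolate_59),isolate_38))),((isolate_74,isolate_68),isolate_22),(isolate_6,isolate_28)); the answer is its 10 terminal taxa in alphabetical order.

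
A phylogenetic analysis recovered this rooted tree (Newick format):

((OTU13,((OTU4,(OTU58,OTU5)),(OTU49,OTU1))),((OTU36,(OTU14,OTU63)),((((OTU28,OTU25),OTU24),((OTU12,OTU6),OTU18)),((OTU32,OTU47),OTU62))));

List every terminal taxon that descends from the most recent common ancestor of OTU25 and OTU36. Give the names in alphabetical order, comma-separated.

Tracing OTU25: it sits inside (OTU28,OTU25).
Tracing OTU36: it sits inside (OTU36,(OTU14,OTU63)).
The smallest clade enclosing both is ((OTU36,(OTU14,OTU63)),((((OTU28,OTU25),OTU24),((OTU12,OTU6),OTU18)),((OTU32,OTU47),OTU62))); the answer is its 12 terminal taxa in alphabetical order.

OTU12, OTU14, OTU18, OTU24, OTU25, OTU28, OTU32, OTU36, OTU47, OTU6, OTU62, OTU63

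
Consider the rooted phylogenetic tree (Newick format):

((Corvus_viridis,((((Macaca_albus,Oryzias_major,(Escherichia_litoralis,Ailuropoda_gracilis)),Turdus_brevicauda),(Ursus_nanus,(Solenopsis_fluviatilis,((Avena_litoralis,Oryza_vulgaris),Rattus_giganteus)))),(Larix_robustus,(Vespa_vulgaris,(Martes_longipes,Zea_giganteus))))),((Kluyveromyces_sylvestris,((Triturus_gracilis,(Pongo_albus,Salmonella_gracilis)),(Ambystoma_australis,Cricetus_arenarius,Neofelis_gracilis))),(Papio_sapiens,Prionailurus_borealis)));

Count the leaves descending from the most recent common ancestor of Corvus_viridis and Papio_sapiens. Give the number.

24

The MRCA of Corvus_viridis and Papio_sapiens is the root, so the clade is the entire tree.
That clade contains 24 terminal taxa: Ailuropoda_gracilis, Ambystoma_australis, Avena_litoralis, Corvus_viridis, Cricetus_arenarius, Escherichia_litoralis, Kluyveromyces_sylvestris, Larix_robustus, Macaca_albus, Martes_longipes, Neofelis_gracilis, Oryza_vulgaris, Oryzias_major, Papio_sapiens, Pongo_albus, Prionailurus_borealis, Rattus_giganteus, Salmonella_gracilis, Solenopsis_fluviatilis, Triturus_gracilis, Turdus_brevicauda, Ursus_nanus, Vespa_vulgaris, Zea_giganteus.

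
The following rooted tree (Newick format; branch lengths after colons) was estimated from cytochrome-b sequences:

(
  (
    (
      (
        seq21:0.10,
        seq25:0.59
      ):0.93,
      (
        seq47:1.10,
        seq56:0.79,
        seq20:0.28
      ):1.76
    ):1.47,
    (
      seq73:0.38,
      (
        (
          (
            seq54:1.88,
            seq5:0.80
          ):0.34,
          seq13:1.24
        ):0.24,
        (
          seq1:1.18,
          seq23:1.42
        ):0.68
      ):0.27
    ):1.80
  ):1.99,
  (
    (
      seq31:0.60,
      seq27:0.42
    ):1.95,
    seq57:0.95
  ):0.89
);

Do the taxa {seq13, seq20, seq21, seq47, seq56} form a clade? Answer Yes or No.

The MRCA of the listed taxa subtends (((seq21,seq25),(seq47,seq56,seq20)),(seq73,(((seq54,seq5),seq13),(seq1,seq23)))).
That clade also contains seq1, seq23, seq25, seq5, seq54, seq73, which are not in the proposed group, so the group is not monophyletic.

No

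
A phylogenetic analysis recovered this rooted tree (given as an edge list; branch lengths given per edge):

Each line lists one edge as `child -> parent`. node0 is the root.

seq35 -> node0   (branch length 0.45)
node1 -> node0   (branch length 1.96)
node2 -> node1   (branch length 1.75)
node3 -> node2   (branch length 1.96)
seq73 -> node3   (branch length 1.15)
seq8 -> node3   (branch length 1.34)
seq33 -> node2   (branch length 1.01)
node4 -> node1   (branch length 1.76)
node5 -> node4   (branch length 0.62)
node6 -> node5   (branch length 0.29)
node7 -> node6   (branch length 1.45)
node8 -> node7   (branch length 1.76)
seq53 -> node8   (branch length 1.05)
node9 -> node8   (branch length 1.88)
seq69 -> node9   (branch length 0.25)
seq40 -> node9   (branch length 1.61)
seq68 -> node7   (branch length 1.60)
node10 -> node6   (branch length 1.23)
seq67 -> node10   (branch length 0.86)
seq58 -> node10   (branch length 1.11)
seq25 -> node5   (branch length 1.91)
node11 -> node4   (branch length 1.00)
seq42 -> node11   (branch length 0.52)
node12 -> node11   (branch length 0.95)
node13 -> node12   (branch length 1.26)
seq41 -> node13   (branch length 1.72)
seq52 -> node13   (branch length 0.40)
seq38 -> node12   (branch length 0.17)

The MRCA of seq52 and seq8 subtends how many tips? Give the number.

14

The MRCA of seq52 and seq8 is the node subtending (((seq73,seq8),seq33),(((((seq53,(seq69,seq40)),seq68),(seq67,seq58)),seq25),(seq42,((seq41,seq52),seq38)))).
That clade contains 14 terminal taxa: seq25, seq33, seq38, seq40, seq41, seq42, seq52, seq53, seq58, seq67, seq68, seq69, seq73, seq8.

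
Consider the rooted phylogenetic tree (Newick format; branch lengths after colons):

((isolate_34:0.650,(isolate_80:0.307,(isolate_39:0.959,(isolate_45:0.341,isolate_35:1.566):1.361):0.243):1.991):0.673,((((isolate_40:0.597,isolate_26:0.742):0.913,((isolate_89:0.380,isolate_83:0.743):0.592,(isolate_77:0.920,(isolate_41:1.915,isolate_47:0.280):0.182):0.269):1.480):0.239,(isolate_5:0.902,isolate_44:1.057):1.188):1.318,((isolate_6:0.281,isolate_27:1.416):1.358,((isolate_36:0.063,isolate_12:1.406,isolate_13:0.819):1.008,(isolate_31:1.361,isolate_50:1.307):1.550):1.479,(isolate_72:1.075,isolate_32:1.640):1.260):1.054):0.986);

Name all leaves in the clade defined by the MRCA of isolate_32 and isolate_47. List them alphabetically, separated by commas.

Tracing isolate_32: it sits inside (isolate_72,isolate_32).
Tracing isolate_47: it sits inside (isolate_41,isolate_47).
The smallest clade enclosing both is ((((isolate_40,isolate_26),((isolate_89,isolate_83),(isolate_77,(isolate_41,isolate_47)))),(isolate_5,isolate_44)),((isolate_6,isolate_27),((isolate_36,isolate_12,isolate_13),(isolate_31,isolate_50)),(isolate_72,isolate_32))); the answer is its 18 terminal taxa in alphabetical order.

isolate_12, isolate_13, isolate_26, isolate_27, isolate_31, isolate_32, isolate_36, isolate_40, isolate_41, isolate_44, isolate_47, isolate_5, isolate_50, isolate_6, isolate_72, isolate_77, isolate_83, isolate_89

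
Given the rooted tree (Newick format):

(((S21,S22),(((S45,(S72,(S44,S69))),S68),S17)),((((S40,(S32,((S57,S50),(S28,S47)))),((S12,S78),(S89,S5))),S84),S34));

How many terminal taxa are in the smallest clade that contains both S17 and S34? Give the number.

20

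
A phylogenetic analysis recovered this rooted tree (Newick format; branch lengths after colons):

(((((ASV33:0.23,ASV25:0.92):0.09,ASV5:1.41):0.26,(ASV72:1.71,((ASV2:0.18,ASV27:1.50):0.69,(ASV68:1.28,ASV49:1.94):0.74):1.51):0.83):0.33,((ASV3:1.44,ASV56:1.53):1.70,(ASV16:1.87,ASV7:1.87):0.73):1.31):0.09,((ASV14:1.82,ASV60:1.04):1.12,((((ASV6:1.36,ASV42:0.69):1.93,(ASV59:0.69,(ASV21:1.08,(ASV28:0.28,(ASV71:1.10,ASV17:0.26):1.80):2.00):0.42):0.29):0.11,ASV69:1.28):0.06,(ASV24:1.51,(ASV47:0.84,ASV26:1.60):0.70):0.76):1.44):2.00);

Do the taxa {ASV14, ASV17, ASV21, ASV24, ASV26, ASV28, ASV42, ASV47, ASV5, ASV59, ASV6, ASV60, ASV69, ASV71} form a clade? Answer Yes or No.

No

The MRCA of the listed taxa is the root, so the smallest clade containing them is the whole tree.
That clade also contains ASV16, ASV2, ASV25, ASV27, ASV3, ASV33, ASV49, ASV56, ASV68, ASV7, ASV72, which are not in the proposed group, so the group is not monophyletic.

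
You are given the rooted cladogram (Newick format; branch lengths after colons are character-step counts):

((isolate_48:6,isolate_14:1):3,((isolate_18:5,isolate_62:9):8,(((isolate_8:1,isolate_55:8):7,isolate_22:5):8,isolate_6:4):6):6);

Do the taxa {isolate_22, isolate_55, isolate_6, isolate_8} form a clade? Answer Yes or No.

Yes

The most recent common ancestor of these taxa subtends (((isolate_8,isolate_55),isolate_22),isolate_6).
That clade has exactly 4 tips — every listed taxon and nothing else — so the group is monophyletic.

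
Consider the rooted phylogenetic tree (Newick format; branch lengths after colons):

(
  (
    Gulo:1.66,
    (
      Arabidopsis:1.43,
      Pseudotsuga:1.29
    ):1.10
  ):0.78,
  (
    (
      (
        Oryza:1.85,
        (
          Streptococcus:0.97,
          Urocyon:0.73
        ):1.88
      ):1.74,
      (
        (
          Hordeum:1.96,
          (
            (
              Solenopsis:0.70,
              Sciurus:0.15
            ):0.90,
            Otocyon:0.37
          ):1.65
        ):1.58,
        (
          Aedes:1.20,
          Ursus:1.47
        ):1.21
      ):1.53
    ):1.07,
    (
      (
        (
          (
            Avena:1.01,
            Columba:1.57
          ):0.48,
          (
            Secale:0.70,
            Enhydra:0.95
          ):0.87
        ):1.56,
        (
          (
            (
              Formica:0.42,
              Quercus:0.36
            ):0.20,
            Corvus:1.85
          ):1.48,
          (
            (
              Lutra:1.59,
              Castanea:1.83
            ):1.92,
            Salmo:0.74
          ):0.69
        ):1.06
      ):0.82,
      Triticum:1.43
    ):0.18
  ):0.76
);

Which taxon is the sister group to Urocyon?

Urocyon attaches to the tree at the node subtending (Streptococcus,Urocyon).
The other lineage descending from that same node — the sister group — is the single tip Streptococcus.

Streptococcus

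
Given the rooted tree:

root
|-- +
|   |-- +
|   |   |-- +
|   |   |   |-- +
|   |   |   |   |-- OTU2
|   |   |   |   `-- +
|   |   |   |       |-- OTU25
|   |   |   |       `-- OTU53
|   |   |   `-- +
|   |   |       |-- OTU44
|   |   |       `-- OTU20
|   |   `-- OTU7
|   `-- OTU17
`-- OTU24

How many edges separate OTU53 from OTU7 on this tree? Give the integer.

The MRCA of OTU53 and OTU7 is the node subtending (((OTU2,(OTU25,OTU53)),(OTU44,OTU20)),OTU7).
From OTU53 up to that node: 4 branches. From OTU7 up to the same node: 1 branch. Total: 4 + 1 = 5.

5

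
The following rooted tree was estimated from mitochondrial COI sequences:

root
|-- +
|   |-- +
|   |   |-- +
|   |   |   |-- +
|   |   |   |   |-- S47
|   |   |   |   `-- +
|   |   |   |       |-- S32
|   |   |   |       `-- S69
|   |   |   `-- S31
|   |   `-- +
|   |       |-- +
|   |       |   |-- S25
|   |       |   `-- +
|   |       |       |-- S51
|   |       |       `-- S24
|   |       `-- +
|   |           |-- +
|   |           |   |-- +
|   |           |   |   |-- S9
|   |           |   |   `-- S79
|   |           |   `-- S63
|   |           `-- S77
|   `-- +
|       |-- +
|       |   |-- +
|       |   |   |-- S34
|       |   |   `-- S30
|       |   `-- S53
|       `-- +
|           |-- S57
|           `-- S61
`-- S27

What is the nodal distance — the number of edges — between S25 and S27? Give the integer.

The MRCA of S25 and S27 is the root of the tree.
From S25 up to that node: 5 branches. From S27 up to the same node: 1 branch. Total: 5 + 1 = 6.

6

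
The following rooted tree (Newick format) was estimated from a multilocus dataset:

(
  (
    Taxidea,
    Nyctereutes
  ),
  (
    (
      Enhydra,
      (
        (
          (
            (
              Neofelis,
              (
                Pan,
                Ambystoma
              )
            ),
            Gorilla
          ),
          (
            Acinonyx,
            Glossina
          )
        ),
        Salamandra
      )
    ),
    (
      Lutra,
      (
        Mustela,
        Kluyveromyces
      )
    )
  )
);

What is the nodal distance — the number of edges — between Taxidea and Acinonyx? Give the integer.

8

The MRCA of Taxidea and Acinonyx is the root of the tree.
From Taxidea up to that node: 2 branches. From Acinonyx up to the same node: 6 branches. Total: 2 + 6 = 8.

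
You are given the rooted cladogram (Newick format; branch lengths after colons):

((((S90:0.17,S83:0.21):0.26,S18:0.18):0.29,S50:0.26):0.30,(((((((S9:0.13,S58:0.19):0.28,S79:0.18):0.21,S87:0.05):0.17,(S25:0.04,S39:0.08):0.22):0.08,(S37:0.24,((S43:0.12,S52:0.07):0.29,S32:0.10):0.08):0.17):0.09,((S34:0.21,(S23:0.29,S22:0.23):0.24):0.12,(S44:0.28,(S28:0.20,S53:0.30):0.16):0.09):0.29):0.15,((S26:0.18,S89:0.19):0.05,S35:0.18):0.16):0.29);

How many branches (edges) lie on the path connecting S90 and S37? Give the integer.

9

The MRCA of S90 and S37 is the root of the tree.
From S90 up to that node: 4 branches. From S37 up to the same node: 5 branches. Total: 4 + 5 = 9.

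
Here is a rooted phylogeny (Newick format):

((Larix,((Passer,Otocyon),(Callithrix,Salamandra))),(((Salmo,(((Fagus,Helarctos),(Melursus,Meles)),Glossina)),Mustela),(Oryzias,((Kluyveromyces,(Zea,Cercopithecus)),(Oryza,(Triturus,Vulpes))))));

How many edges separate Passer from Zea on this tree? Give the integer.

The MRCA of Passer and Zea is the root of the tree.
From Passer up to that node: 4 branches. From Zea up to the same node: 6 branches. Total: 4 + 6 = 10.

10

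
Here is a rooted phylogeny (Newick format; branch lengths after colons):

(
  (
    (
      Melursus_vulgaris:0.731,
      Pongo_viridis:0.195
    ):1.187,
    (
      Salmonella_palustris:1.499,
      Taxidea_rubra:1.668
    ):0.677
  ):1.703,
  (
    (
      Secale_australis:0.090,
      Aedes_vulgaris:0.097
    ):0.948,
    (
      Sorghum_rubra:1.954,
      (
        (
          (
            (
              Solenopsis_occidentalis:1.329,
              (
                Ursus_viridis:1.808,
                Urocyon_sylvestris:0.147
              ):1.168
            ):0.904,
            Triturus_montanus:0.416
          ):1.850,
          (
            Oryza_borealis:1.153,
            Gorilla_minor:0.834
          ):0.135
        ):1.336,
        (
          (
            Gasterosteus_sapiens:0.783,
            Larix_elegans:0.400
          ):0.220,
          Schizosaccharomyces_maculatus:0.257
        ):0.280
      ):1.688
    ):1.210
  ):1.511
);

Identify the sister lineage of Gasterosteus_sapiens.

Larix_elegans

Gasterosteus_sapiens attaches to the tree at the node subtending (Gasterosteus_sapiens,Larix_elegans).
The other lineage descending from that same node — the sister group — is the single tip Larix_elegans.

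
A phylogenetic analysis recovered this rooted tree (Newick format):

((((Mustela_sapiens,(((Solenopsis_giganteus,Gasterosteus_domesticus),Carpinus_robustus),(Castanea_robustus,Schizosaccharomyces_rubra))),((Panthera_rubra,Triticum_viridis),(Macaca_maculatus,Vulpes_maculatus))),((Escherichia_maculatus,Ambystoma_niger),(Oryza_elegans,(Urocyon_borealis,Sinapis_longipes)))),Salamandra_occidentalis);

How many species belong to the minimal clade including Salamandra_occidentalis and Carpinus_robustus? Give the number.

The MRCA of Salamandra_occidentalis and Carpinus_robustus is the root, so the clade is the entire tree.
That clade contains 16 terminal taxa: Ambystoma_niger, Carpinus_robustus, Castanea_robustus, Escherichia_maculatus, Gasterosteus_domesticus, Macaca_maculatus, Mustela_sapiens, Oryza_elegans, Panthera_rubra, Salamandra_occidentalis, Schizosaccharomyces_rubra, Sinapis_longipes, Solenopsis_giganteus, Triticum_viridis, Urocyon_borealis, Vulpes_maculatus.

16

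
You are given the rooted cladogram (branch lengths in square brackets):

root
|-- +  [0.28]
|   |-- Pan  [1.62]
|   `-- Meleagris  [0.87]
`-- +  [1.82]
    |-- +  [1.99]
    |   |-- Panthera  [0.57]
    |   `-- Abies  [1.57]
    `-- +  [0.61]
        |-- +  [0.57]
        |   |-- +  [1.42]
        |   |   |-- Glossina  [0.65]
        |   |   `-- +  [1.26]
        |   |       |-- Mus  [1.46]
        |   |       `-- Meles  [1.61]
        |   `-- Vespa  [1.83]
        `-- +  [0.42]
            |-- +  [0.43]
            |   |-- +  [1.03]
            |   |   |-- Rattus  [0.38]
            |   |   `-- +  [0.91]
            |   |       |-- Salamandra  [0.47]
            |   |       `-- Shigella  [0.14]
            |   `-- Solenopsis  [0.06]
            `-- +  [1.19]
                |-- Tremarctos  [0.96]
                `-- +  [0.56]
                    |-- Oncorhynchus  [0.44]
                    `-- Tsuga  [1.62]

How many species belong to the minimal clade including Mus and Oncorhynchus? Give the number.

11

The MRCA of Mus and Oncorhynchus is the node subtending (((Glossina,(Mus,Meles)),Vespa),(((Rattus,(Salamandra,Shigella)),Solenopsis),(Tremarctos,(Oncorhynchus,Tsuga)))).
That clade contains 11 terminal taxa: Glossina, Meles, Mus, Oncorhynchus, Rattus, Salamandra, Shigella, Solenopsis, Tremarctos, Tsuga, Vespa.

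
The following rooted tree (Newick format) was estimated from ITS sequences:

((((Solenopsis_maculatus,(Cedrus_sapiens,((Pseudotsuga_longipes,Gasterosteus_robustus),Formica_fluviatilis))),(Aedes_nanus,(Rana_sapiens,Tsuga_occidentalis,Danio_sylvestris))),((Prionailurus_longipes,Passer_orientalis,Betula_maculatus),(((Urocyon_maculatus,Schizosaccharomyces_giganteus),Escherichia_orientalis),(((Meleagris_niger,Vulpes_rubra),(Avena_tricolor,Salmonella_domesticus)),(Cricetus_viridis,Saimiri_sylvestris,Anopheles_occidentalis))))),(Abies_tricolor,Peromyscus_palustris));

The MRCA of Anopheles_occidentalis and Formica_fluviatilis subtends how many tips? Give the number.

The MRCA of Anopheles_occidentalis and Formica_fluviatilis is the node subtending (((Solenopsis_maculatus,(Cedrus_sapiens,((Pseudotsuga_longipes,Gasterosteus_robustus),Formica_fluviatilis))),(Aedes_nanus,(Rana_sapiens,Tsuga_occidentalis,Danio_sylvestris))),((Prionailurus_longipes,Passer_orientalis,Betula_maculatus),(((Urocyon_maculatus,Schizosaccharomyces_giganteus),Escherichia_orientalis),(((Meleagris_niger,Vulpes_rubra),(Avena_tricolor,Salmonella_domesticus)),(Cricetus_viridis,Saimiri_sylvestris,Anopheles_occidentalis))))).
That clade contains 22 terminal taxa: Aedes_nanus, Anopheles_occidentalis, Avena_tricolor, Betula_maculatus, Cedrus_sapiens, Cricetus_viridis, Danio_sylvestris, Escherichia_orientalis, Formica_fluviatilis, Gasterosteus_robustus, Meleagris_niger, Passer_orientalis, Prionailurus_longipes, Pseudotsuga_longipes, Rana_sapiens, Saimiri_sylvestris, Salmonella_domesticus, Schizosaccharomyces_giganteus, Solenopsis_maculatus, Tsuga_occidentalis, Urocyon_maculatus, Vulpes_rubra.

22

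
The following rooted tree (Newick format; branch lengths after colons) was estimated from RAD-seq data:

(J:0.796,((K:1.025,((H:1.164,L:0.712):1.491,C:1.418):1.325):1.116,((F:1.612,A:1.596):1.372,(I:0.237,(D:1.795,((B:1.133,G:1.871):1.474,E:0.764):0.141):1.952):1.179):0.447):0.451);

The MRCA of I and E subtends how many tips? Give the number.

5

The MRCA of I and E is the node subtending (I,(D,((B,G),E))).
That clade contains 5 terminal taxa: B, D, E, G, I.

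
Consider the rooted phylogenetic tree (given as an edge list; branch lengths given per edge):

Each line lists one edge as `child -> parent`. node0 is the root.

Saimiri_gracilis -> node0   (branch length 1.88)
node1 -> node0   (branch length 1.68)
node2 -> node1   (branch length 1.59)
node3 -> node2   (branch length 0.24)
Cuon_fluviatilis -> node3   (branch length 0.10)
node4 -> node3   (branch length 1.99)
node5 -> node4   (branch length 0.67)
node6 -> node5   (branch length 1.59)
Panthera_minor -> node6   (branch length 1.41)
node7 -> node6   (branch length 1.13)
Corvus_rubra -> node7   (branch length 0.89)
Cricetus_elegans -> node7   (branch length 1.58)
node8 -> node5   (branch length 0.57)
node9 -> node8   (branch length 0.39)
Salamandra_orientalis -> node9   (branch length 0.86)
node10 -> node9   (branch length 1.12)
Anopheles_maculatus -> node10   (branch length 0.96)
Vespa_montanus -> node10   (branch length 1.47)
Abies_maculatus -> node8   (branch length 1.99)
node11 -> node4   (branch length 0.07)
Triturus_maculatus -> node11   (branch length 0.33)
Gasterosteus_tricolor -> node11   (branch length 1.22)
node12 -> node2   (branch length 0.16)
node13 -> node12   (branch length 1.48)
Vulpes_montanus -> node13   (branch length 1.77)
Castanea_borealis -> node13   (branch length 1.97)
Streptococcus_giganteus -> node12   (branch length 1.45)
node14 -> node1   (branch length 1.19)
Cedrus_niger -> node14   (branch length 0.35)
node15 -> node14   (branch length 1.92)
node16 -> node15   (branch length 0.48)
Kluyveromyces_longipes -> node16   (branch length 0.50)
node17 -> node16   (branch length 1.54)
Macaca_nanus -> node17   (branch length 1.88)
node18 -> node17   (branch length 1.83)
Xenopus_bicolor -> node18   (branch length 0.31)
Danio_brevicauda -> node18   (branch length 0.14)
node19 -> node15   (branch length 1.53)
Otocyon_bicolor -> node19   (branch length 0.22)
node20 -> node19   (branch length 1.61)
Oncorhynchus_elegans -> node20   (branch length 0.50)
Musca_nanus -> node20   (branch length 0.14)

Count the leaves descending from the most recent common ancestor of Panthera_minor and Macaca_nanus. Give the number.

21

The MRCA of Panthera_minor and Macaca_nanus is the node subtending (((Cuon_fluviatilis,(((Panthera_minor,(Corvus_rubra,Cricetus_elegans)),((Salamandra_orientalis,(Anopheles_maculatus,Vespa_montanus)),Abies_maculatus)),(Triturus_maculatus,Gasterosteus_tricolor))),((Vulpes_montanus,Castanea_borealis),Streptococcus_giganteus)),(Cedrus_niger,((Kluyveromyces_longipes,(Macaca_nanus,(Xenopus_bicolor,Danio_brevicauda))),(Otocyon_bicolor,(Oncorhynchus_elegans,Musca_nanus))))).
That clade contains 21 terminal taxa: Abies_maculatus, Anopheles_maculatus, Castanea_borealis, Cedrus_niger, Corvus_rubra, Cricetus_elegans, Cuon_fluviatilis, Danio_brevicauda, Gasterosteus_tricolor, Kluyveromyces_longipes, Macaca_nanus, Musca_nanus, Oncorhynchus_elegans, Otocyon_bicolor, Panthera_minor, Salamandra_orientalis, Streptococcus_giganteus, Triturus_maculatus, Vespa_montanus, Vulpes_montanus, Xenopus_bicolor.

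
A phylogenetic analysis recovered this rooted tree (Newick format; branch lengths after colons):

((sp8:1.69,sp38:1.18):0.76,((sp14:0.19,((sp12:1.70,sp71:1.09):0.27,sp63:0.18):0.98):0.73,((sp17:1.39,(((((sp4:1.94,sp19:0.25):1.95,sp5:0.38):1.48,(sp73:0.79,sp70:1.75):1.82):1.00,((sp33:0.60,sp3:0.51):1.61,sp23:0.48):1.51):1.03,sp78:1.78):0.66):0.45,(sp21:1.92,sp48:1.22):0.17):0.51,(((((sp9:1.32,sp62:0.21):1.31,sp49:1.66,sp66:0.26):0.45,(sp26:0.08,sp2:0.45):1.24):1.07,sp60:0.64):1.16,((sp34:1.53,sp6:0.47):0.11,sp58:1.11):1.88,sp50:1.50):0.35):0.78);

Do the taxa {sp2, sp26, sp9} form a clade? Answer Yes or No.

The MRCA of the listed taxa subtends (((sp9,sp62),sp49,sp66),(sp26,sp2)).
That clade also contains sp49, sp62, sp66, which are not in the proposed group, so the group is not monophyletic.

No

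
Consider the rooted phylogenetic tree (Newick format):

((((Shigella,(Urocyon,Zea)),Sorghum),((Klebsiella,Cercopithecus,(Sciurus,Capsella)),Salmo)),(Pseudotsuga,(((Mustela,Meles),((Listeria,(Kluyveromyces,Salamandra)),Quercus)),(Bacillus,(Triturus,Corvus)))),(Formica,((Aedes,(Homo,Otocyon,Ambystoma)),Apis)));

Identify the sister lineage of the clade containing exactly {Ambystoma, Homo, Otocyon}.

Aedes

The clade containing exactly {Ambystoma, Homo, Otocyon} attaches to the tree at the node subtending (Aedes,(Homo,Otocyon,Ambystoma)).
The other lineage descending from that same node — the sister group — is the single tip Aedes.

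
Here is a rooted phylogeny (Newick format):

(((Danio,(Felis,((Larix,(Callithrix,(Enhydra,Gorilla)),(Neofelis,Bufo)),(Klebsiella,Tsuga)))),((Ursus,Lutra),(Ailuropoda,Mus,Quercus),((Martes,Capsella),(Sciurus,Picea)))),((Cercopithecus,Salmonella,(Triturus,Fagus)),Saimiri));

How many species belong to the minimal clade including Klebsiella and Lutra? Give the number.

The MRCA of Klebsiella and Lutra is the node subtending ((Danio,(Felis,((Larix,(Callithrix,(Enhydra,Gorilla)),(Neofelis,Bufo)),(Klebsiella,Tsuga)))),((Ursus,Lutra),(Ailuropoda,Mus,Quercus),((Martes,Capsella),(Sciurus,Picea)))).
That clade contains 19 terminal taxa: Ailuropoda, Bufo, Callithrix, Capsella, Danio, Enhydra, Felis, Gorilla, Klebsiella, Larix, Lutra, Martes, Mus, Neofelis, Picea, Quercus, Sciurus, Tsuga, Ursus.

19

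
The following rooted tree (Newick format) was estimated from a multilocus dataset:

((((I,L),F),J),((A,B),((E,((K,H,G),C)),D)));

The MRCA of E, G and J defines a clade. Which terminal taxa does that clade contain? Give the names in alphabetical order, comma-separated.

A, B, C, D, E, F, G, H, I, J, K, L

Tracing E: it sits inside (E,((K,H,G),C)).
Tracing G: it sits inside (K,H,G).
Tracing J: it sits inside (((I,L),F),J).
The smallest clade enclosing all 3 is the whole tree (their MRCA is the root), so the answer is all 12 tips in alphabetical order.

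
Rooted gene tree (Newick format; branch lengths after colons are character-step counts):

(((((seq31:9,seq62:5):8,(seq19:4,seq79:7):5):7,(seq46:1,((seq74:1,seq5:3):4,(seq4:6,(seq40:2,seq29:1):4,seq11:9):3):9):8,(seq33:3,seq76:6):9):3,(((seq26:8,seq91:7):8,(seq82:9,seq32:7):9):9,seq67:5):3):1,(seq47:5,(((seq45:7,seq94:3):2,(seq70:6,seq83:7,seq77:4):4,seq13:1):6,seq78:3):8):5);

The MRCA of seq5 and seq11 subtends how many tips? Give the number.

6

The MRCA of seq5 and seq11 is the node subtending ((seq74,seq5),(seq4,(seq40,seq29),seq11)).
That clade contains 6 terminal taxa: seq11, seq29, seq4, seq40, seq5, seq74.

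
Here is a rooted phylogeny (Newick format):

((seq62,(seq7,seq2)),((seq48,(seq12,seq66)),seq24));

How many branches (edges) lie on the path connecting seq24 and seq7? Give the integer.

The MRCA of seq24 and seq7 is the root of the tree.
From seq24 up to that node: 2 branches. From seq7 up to the same node: 3 branches. Total: 2 + 3 = 5.

5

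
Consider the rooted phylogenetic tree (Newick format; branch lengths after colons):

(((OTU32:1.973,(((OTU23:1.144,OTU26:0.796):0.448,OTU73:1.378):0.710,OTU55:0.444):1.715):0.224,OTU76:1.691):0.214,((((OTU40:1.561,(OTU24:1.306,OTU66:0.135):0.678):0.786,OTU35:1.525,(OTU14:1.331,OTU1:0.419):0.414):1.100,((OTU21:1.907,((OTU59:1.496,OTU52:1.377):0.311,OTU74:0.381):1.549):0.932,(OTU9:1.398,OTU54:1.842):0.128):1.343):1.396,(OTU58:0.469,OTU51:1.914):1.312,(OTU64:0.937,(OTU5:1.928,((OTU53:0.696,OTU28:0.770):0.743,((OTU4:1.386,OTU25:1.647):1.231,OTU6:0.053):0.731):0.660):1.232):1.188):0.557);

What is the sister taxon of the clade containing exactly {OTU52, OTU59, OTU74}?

The clade containing exactly {OTU52, OTU59, OTU74} attaches to the tree at the node subtending (OTU21,((OTU59,OTU52),OTU74)).
The other lineage descending from that same node — the sister group — is the single tip OTU21.

OTU21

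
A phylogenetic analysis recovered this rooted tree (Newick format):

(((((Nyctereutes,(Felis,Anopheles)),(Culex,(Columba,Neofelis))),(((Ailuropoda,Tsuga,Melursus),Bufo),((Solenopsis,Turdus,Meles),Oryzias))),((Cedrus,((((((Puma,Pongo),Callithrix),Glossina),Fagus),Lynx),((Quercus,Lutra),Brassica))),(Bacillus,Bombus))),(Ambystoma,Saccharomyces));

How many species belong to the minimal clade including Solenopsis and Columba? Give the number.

The MRCA of Solenopsis and Columba is the node subtending (((Nyctereutes,(Felis,Anopheles)),(Culex,(Columba,Neofelis))),(((Ailuropoda,Tsuga,Melursus),Bufo),((Solenopsis,Turdus,Meles),Oryzias))).
That clade contains 14 terminal taxa: Ailuropoda, Anopheles, Bufo, Columba, Culex, Felis, Meles, Melursus, Neofelis, Nyctereutes, Oryzias, Solenopsis, Tsuga, Turdus.

14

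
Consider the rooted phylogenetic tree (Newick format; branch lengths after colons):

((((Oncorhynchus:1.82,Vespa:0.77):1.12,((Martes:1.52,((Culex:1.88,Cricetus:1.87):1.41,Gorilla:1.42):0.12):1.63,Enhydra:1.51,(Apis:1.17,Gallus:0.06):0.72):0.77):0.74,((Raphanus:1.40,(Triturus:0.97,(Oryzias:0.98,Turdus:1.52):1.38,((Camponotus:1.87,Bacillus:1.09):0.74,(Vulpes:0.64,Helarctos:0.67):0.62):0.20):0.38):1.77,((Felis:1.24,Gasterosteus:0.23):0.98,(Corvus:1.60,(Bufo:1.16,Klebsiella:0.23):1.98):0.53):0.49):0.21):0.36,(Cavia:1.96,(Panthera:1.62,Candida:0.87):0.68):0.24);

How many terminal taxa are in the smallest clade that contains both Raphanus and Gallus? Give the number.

The MRCA of Raphanus and Gallus is the node subtending (((Oncorhynchus,Vespa),((Martes,((Culex,Cricetus),Gorilla)),Enhydra,(Apis,Gallus))),((Raphanus,(Triturus,(Oryzias,Turdus),((Camponotus,Bacillus),(Vulpes,Helarctos)))),((Felis,Gasterosteus),(Corvus,(Bufo,Klebsiella))))).
That clade contains 22 terminal taxa: Apis, Bacillus, Bufo, Camponotus, Corvus, Cricetus, Culex, Enhydra, Felis, Gallus, Gasterosteus, Gorilla, Helarctos, Klebsiella, Martes, Oncorhynchus, Oryzias, Raphanus, Triturus, Turdus, Vespa, Vulpes.

22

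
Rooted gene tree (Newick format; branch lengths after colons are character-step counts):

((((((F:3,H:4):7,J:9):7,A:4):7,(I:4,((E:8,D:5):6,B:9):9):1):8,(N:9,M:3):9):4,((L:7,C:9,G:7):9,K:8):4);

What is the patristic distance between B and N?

The path runs B → … → MRCA → … → N; the MRCA is the node subtending (((((F,H),J),A),(I,((E,D),B))),(N,M)).
Branch lengths along that path: 9 + 9 + 1 + 8 + 9 + 9 = 45.

45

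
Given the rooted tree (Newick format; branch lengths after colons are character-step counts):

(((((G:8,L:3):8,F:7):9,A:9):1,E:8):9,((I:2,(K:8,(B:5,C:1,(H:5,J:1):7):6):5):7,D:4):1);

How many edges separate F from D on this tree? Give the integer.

The MRCA of F and D is the root of the tree.
From F up to that node: 4 branches. From D up to the same node: 2 branches. Total: 4 + 2 = 6.

6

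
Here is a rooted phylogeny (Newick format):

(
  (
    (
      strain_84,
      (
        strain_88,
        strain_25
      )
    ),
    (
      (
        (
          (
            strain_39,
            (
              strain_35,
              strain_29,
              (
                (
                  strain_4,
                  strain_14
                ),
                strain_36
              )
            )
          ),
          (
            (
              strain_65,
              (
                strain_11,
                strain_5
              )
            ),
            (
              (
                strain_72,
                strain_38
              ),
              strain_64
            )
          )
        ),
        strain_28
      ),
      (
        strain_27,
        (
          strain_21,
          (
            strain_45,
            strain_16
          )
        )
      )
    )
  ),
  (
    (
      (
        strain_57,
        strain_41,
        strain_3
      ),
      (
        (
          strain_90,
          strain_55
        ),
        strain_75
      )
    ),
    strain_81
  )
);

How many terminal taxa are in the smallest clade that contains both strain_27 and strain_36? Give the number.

17

The MRCA of strain_27 and strain_36 is the node subtending ((((strain_39,(strain_35,strain_29,((strain_4,strain_14),strain_36))),((strain_65,(strain_11,strain_5)),((strain_72,strain_38),strain_64))),strain_28),(strain_27,(strain_21,(strain_45,strain_16)))).
That clade contains 17 terminal taxa: strain_11, strain_14, strain_16, strain_21, strain_27, strain_28, strain_29, strain_35, strain_36, strain_38, strain_39, strain_4, strain_45, strain_5, strain_64, strain_65, strain_72.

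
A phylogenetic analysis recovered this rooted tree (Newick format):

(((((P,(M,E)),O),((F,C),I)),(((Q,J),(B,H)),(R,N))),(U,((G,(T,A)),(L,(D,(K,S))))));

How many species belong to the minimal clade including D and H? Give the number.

The MRCA of D and H is the root, so the clade is the entire tree.
That clade contains 21 terminal taxa: A, B, C, D, E, F, G, H, I, J, K, L, M, N, O, P, Q, R, S, T, U.

21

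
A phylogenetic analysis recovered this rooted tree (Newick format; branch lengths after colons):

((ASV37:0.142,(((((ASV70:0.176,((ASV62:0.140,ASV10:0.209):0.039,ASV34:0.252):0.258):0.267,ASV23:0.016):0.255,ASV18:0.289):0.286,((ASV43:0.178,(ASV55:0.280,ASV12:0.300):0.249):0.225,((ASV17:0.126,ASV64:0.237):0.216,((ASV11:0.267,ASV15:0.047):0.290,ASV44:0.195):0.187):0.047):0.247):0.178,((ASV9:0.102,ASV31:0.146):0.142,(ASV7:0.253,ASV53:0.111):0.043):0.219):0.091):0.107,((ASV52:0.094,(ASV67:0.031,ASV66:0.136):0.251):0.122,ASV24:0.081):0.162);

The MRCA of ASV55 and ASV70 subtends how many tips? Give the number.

14

The MRCA of ASV55 and ASV70 is the node subtending ((((ASV70,((ASV62,ASV10),ASV34)),ASV23),ASV18),((ASV43,(ASV55,ASV12)),((ASV17,ASV64),((ASV11,ASV15),ASV44)))).
That clade contains 14 terminal taxa: ASV10, ASV11, ASV12, ASV15, ASV17, ASV18, ASV23, ASV34, ASV43, ASV44, ASV55, ASV62, ASV64, ASV70.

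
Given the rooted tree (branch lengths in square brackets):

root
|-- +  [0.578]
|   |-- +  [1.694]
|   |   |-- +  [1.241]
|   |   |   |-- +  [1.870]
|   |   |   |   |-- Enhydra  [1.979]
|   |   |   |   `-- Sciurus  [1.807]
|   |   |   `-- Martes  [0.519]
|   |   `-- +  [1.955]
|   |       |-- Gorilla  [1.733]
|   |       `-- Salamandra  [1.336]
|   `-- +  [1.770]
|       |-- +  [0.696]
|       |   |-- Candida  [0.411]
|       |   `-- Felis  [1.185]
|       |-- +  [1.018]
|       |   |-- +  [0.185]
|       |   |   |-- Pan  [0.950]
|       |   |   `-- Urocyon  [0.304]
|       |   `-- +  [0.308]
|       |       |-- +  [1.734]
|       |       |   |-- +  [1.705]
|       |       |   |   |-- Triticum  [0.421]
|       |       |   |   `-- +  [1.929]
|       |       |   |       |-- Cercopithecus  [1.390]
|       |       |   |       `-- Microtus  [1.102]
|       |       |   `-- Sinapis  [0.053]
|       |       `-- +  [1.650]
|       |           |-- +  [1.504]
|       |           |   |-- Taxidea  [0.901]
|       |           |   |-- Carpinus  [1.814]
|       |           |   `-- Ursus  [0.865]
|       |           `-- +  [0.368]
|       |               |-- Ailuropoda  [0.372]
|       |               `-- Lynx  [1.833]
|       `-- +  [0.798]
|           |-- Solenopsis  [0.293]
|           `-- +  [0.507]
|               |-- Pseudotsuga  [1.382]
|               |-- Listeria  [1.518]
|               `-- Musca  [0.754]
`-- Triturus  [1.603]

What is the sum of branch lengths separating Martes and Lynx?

The path runs Martes → … → MRCA → … → Lynx; the MRCA is the node subtending ((((Enhydra,Sciurus),Martes),(Gorilla,Salamandra)),((Candida,Felis),((Pan,Urocyon),(((Triticum,(Cercopithecus,Microtus)),Sinapis),((Taxidea,Carpinus,Ursus),(Ailuropoda,Lynx)))),(Solenopsis,(Pseudotsuga,Listeria,Musca)))).
Branch lengths along that path: 0.519 + 1.241 + 1.694 + 1.770 + 1.018 + 0.308 + 1.650 + 0.368 + 1.833 = 10.401.

10.401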